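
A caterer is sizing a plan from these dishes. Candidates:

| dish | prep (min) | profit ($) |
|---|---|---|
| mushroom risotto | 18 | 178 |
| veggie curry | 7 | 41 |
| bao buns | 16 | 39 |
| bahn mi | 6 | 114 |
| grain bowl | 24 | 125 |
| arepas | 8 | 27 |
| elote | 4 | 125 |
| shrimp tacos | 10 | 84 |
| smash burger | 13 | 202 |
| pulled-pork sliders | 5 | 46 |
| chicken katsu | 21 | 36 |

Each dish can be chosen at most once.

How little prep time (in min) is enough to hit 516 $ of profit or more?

Minimise min subject to total profit ≥ 516.
bahn mi + elote + shrimp tacos + smash burger reaches 525 using 33 min.
Any bundle with less than 33 min falls short of 516.

33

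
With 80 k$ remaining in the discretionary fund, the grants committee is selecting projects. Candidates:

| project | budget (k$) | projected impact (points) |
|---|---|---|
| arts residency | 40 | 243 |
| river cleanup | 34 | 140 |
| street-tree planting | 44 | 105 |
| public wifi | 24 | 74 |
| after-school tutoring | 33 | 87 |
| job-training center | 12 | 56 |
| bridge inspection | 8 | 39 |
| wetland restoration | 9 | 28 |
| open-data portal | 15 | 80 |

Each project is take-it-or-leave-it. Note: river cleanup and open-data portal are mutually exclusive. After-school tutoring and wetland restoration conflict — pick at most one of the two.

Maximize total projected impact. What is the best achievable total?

Density check — arts residency 6.08, open-data portal 5.33, bridge inspection 4.88, job-training center 4.67 are the best per k$.
Taking arts residency + job-training center + bridge inspection + open-data portal: 75 k$ used, 418 in projected impact.
Every other selection either busts 80 k$ or breaks a pairing rule or fails to beat 418.

418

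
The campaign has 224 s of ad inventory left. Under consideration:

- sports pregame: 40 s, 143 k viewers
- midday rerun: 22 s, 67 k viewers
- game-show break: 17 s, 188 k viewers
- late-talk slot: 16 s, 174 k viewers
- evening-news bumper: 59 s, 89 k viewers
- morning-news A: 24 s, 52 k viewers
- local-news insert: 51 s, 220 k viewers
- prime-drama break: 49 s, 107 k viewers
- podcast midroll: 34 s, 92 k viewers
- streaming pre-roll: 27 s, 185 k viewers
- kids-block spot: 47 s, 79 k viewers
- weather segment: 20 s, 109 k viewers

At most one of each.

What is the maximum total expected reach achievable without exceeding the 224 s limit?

By expected reach per s: game-show break 11.06, late-talk slot 10.88, streaming pre-roll 6.85, weather segment 5.45 lead.
Taking sports pregame + midday rerun + game-show break + late-talk slot + morning-news A + local-news insert + streaming pre-roll + weather segment: 217 s used, 1138 in expected reach.
Nothing else within 224 s beats 1138.

1138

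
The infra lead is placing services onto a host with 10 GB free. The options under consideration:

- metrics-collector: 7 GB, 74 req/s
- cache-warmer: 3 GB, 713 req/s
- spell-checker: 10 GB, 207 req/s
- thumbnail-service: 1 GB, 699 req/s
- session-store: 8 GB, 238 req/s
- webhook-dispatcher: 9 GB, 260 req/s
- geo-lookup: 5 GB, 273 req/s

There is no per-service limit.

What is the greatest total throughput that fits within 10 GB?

6990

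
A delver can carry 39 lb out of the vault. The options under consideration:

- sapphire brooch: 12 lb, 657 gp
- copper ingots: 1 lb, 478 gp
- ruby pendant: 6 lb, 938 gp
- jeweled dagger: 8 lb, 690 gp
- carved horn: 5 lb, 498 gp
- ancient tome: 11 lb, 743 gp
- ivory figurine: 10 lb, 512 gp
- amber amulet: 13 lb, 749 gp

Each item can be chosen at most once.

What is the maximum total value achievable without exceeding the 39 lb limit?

Ranking by ratio (value/lb): copper ingots 478.00, ruby pendant 156.33, carved horn 99.60.
Filling by ratio: copper ingots + ruby pendant + jeweled dagger + carved horn + ancient tome for 3347, with 8 lb left unused.
Dropping carved horn frees 5 lb; slotting in amber amulet (13 lb) lifts the total to 3598 at 39 lb.

3598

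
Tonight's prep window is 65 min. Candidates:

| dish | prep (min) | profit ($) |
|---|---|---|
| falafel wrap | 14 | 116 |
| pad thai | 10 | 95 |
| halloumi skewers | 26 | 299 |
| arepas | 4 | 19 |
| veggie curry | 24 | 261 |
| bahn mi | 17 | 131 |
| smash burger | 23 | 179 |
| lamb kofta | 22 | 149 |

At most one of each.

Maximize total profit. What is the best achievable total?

676

Filling by ratio: pad thai + halloumi skewers + arepas + veggie curry for 674, with 1 min left unused.
The 14 min tied up in pad thai and arepas is better spent on falafel wrap — total rises to 676 (64 min).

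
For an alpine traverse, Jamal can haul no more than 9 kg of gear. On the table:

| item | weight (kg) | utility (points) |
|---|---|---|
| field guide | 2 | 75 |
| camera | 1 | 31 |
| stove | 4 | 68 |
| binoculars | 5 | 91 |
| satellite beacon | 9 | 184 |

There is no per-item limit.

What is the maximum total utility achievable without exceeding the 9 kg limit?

331

4×field guide + camera uses 9 of the 9 kg and totals 331.
No other feasible combination exceeds 331.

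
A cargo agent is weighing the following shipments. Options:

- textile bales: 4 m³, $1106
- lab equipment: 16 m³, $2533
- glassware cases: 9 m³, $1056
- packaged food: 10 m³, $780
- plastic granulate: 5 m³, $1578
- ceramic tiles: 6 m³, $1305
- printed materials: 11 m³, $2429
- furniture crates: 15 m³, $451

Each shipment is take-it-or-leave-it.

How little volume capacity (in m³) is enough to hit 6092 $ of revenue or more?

Need the lightest bundle worth ≥ 6092.
textile bales + plastic granulate + ceramic tiles + printed materials: 6418 revenue at 26 m³.
Any bundle with less than 26 m³ falls short of 6092.

26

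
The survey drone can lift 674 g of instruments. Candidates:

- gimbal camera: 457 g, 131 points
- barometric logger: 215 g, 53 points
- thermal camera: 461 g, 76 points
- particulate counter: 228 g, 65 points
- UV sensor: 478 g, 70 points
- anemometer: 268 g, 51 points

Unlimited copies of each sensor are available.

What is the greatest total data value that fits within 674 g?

184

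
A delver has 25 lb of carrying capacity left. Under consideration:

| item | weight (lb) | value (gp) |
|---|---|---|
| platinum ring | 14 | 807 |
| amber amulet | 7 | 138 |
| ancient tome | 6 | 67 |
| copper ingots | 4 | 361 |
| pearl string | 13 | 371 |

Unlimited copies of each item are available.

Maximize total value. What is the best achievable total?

2166

Ranking by ratio (value/lb): copper ingots 90.25, platinum ring 57.64, pearl string 28.54, amber amulet 19.71.
6×copper ingots uses 24 of the 25 lb and totals 2166.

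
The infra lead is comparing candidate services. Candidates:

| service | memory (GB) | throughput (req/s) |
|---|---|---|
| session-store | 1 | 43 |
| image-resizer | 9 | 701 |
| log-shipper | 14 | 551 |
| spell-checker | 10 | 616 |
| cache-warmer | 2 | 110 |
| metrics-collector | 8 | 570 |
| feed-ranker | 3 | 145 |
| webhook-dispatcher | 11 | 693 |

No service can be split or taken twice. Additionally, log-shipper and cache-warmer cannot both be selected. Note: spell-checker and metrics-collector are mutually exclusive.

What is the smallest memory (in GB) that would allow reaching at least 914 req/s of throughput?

14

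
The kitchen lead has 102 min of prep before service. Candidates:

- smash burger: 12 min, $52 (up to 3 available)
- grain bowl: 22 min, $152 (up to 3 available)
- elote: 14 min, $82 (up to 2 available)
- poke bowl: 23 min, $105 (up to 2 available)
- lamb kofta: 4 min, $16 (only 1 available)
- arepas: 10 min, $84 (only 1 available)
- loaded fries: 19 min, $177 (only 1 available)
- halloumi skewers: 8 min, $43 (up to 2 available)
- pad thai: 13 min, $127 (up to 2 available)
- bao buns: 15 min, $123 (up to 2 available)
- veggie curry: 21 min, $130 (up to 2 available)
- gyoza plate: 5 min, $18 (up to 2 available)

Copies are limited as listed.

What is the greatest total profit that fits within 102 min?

Greedy by ratio would take elote + arepas + loaded fries + 2×pad thai + 2×bao buns: 99 min used, total 843.
The 24 min tied up in elote and arepas is better spent on grain bowl + gyoza plate — total rises to 847 (102 min).
Every other selection either busts 102 min or exceeds an availability limit or fails to beat 847.

847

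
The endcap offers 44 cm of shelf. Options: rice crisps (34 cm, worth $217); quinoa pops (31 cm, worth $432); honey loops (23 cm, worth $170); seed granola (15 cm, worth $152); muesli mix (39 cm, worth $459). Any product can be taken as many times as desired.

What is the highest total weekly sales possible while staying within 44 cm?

459

Ranking by ratio (weekly sales/cm): quinoa pops 13.94, muesli mix 11.77, seed granola 10.13.
Taking the top-ratio products first gives quinoa pops for 432 (31 cm).
The 31 cm tied up in quinoa pops is better spent on muesli mix — total rises to 459 (39 cm).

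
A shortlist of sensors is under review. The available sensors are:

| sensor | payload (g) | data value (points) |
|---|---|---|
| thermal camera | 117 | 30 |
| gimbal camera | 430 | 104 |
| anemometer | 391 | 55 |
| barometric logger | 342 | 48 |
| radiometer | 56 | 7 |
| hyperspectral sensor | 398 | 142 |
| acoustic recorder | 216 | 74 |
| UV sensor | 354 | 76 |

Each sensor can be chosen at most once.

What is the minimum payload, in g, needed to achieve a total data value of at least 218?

670

Need the lightest bundle worth ≥ 218.
radiometer + hyperspectral sensor + acoustic recorder: 223 data value at 670 g.
Any bundle with less than 670 g falls short of 218.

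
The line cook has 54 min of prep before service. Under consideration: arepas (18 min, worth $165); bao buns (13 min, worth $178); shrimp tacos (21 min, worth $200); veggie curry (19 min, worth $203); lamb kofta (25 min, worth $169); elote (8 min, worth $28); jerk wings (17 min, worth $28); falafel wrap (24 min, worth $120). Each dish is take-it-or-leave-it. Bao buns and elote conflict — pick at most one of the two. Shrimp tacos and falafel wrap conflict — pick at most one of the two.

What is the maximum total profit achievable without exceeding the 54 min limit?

Bao buns + shrimp tacos + veggie curry uses 53 of the 54 min and totals 581.
Next best is arepas + bao buns + veggie curry at 546 (50 min) — short by 35.

581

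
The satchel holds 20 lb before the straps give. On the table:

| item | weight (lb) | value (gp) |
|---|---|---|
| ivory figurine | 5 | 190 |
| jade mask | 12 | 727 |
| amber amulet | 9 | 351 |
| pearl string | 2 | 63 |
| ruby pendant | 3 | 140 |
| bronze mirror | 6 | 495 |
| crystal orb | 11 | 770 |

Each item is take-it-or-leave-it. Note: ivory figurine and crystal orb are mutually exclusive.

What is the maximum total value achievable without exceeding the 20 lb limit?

Ranking by ratio (value/lb): bronze mirror 82.50, crystal orb 70.00, jade mask 60.58.
Ruby pendant + bronze mirror + crystal orb uses 20 of the 20 lb and totals 1405.

1405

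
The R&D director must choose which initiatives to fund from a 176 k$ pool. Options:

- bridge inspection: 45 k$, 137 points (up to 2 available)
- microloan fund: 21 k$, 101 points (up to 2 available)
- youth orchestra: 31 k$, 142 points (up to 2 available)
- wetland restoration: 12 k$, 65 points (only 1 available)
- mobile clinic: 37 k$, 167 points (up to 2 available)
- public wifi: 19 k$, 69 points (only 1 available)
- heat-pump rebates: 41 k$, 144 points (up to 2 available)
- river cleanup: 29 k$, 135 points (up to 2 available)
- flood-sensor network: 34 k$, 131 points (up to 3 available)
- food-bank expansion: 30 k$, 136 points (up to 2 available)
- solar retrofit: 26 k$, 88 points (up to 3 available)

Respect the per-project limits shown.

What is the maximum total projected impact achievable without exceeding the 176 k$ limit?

Taking the top-ratio projects first gives 2×microloan fund + 2×youth orchestra + wetland restoration + 2×river cleanup for 821 (174 k$).
Replace 2×river cleanup with 2×food-bank expansion: the trade gains 2 net, giving 823 at 176 k$.
Nothing else within 176 k$ beats 823.

823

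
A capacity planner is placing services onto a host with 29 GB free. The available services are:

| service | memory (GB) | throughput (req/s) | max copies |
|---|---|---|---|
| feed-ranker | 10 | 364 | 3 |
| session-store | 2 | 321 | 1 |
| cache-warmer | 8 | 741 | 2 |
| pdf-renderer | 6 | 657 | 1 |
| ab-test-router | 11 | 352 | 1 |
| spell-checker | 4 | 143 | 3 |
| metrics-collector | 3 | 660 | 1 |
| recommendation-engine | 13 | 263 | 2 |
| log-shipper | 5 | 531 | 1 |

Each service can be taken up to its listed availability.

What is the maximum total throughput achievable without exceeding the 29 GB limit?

3120

A density-first pass picks session-store + cache-warmer + pdf-renderer + spell-checker + metrics-collector + log-shipper — 3053 at 28 GB.
The 9 GB tied up in spell-checker and log-shipper is better spent on cache-warmer — total rises to 3120 (27 GB).
Nothing else within 29 GB beats 3120.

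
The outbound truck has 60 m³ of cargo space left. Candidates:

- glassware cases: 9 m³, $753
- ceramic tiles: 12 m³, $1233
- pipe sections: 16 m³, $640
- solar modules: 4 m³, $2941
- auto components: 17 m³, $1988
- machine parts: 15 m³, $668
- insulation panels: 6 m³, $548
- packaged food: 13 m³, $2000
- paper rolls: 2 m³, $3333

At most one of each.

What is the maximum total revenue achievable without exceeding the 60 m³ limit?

A density-first pass picks ceramic tiles + solar modules + auto components + insulation panels + packaged food + paper rolls — 12043 at 54 m³.
Replace insulation panels with glassware cases: the trade gains 205 net, giving 12248 at 57 m³.
The closest alternative, ceramic tiles + solar modules + auto components + insulation panels + packaged food + paper rolls, reaches only 12043.

12248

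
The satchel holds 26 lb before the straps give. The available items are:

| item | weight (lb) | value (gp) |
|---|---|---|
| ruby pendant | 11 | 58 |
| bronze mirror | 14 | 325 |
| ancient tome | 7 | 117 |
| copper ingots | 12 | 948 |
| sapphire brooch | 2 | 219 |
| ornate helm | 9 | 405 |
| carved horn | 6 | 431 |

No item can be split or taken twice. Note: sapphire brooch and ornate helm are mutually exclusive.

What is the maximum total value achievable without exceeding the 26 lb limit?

1598

Taking copper ingots + sapphire brooch + carved horn: 20 lb used, 1598 in value.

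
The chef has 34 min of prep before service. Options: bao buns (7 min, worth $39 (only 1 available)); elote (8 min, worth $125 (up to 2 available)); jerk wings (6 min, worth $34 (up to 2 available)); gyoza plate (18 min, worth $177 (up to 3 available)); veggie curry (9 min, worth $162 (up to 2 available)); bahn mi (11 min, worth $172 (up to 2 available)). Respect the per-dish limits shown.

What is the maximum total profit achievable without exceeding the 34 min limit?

Taking the top-ratio dishes first gives 2×veggie curry + bahn mi for 496 (29 min).
Replace bahn mi with 2×elote: the trade gains 78 net, giving 574 at 34 min.

574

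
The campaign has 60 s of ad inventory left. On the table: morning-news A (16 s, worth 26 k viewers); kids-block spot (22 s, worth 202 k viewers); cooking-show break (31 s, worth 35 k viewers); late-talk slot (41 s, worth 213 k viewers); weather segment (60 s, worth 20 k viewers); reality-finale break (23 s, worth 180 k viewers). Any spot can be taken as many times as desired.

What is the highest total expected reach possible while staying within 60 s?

430

Ranking by ratio (expected reach/s): kids-block spot 9.18, reality-finale break 7.83, late-talk slot 5.20, morning-news A 1.62.
Best packing: morning-news A + 2×kids-block spot — 60 s, 430 total.
No other feasible combination exceeds 430.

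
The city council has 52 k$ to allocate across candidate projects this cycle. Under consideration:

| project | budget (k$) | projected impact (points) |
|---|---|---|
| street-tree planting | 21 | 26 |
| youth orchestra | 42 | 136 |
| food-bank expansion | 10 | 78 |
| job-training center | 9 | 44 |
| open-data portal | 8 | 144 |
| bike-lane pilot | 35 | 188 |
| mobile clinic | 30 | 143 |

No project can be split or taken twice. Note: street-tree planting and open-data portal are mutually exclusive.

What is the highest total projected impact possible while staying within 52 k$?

By projected impact per k$: open-data portal 18.00, food-bank expansion 7.80, bike-lane pilot 5.37, job-training center 4.89 lead.
Best packing: job-training center + open-data portal + bike-lane pilot — 52 k$, 376 total.
Every other selection either busts 52 k$ or breaks a pairing rule or fails to beat 376.

376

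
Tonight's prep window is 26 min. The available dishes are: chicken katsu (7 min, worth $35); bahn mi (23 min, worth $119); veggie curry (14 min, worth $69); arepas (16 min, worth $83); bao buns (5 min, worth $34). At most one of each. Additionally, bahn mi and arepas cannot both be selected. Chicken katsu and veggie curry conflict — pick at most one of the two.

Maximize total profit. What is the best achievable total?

119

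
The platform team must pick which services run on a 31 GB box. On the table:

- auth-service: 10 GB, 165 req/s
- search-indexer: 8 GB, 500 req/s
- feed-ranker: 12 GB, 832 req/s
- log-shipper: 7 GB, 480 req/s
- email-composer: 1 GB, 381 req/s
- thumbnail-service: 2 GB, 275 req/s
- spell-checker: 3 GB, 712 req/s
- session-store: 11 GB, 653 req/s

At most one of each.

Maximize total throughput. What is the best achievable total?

Ranking by ratio (throughput/GB): email-composer 381.00, spell-checker 237.33, thumbnail-service 137.50.
A density-first pass picks feed-ranker + log-shipper + email-composer + thumbnail-service + spell-checker — 2680 at 25 GB.
The 2 GB tied up in thumbnail-service is better spent on search-indexer — total rises to 2905 (31 GB).
Runner-up feed-ranker + email-composer + thumbnail-service + spell-checker + session-store tops out at 2853.

2905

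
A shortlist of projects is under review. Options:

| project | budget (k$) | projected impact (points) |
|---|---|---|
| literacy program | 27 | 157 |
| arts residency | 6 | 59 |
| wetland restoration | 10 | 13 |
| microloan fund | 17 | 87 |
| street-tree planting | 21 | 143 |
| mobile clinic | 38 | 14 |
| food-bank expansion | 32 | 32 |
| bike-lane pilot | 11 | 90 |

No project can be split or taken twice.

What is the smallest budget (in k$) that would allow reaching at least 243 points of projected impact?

38

Look for the lowest-budget combination reaching 243.
literacy program + bike-lane pilot reaches 247 using 38 k$.
Below 38 k$ the best achievable stays under 243.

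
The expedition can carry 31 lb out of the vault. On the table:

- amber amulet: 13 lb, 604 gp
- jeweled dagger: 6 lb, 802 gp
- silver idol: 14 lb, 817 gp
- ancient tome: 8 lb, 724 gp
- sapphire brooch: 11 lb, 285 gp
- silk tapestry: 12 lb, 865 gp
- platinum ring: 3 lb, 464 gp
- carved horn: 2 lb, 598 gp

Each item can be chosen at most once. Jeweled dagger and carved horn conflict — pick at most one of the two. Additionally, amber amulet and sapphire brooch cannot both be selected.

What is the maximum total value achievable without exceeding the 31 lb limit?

Jeweled dagger + ancient tome + silk tapestry + platinum ring uses 29 of the 31 lb and totals 2855.
That's the maximum — no feasible swap from here does better than 2855.

2855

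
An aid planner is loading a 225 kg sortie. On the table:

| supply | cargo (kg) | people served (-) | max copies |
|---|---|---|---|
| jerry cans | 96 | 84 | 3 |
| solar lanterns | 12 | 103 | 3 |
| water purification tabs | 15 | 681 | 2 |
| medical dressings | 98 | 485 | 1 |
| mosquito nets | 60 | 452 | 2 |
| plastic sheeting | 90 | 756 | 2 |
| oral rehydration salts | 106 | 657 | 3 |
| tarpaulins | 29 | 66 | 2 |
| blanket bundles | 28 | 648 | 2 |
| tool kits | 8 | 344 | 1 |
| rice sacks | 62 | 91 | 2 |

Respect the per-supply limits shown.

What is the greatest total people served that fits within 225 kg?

4067

By people served per kg: water purification tabs 45.40, tool kits 43.00, blanket bundles 23.14 lead.
Best packing: 3×solar lanterns + 2×water purification tabs + plastic sheeting + 2×blanket bundles + tool kits — 220 kg, 4067 total.
The spare 5 kg is too small for any remaining supply, and no exchange beats 4067.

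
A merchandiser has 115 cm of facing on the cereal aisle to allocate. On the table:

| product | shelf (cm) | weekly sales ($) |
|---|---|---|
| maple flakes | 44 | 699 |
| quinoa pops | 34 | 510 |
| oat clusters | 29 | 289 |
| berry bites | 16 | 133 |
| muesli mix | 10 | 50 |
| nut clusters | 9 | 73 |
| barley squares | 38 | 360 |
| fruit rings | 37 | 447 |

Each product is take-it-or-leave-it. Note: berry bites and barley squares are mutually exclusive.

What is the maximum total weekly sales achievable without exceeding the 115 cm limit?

1656

Maple flakes + quinoa pops + fruit rings uses 115 of the 115 cm and totals 1656.
Nothing else feasible within 115 cm beats 1656.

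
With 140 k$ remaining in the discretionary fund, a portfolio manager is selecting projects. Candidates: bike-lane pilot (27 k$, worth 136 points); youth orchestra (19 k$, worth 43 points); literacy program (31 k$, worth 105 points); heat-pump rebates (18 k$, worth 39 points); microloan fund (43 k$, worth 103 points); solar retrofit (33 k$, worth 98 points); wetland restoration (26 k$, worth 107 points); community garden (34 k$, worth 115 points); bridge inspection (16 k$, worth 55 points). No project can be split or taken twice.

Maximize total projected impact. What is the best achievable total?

Ranking by ratio (projected impact/k$): bike-lane pilot 5.04, wetland restoration 4.12, bridge inspection 3.44.
Bike-lane pilot + literacy program + wetland restoration + community garden + bridge inspection uses 134 of the 140 k$ and totals 518.
The closest alternative, bike-lane pilot + solar retrofit + wetland restoration + community garden + bridge inspection, reaches only 511.

518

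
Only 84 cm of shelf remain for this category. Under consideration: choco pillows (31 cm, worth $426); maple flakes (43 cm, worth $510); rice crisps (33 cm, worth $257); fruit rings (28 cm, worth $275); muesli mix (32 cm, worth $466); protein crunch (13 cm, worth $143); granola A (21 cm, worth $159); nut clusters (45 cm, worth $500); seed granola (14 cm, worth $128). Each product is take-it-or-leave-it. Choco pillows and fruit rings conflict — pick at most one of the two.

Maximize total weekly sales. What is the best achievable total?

1051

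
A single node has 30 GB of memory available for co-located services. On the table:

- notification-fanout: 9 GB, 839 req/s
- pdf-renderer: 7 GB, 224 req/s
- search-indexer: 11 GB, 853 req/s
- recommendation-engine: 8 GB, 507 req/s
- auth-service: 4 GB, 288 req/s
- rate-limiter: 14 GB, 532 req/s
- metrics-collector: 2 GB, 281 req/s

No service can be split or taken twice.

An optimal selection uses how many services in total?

4

Optimal total is 2480.
For example notification-fanout + search-indexer + recommendation-engine + metrics-collector achieves it, using 30 GB.
Every optimal selection uses 4 services.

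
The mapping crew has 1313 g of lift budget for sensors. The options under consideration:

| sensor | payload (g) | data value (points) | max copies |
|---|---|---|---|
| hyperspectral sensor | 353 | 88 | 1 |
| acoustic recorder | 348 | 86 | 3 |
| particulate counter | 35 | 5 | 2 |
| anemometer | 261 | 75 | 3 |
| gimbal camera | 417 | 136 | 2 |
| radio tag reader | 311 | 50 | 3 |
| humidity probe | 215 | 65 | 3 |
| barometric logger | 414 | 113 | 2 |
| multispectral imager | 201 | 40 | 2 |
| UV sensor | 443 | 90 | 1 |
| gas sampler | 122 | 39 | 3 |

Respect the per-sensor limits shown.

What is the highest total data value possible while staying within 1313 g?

415

By data value per g: gimbal camera 0.33, gas sampler 0.32, humidity probe 0.30, anemometer 0.29 lead.
Filling by ratio: 2×particulate counter + 2×gimbal camera + 3×gas sampler for 399, with 43 g left unused.
The 192 g tied up in 2×particulate counter and gas sampler is better spent on humidity probe — total rises to 415 (1293 g).
No other feasible combination exceeds 415.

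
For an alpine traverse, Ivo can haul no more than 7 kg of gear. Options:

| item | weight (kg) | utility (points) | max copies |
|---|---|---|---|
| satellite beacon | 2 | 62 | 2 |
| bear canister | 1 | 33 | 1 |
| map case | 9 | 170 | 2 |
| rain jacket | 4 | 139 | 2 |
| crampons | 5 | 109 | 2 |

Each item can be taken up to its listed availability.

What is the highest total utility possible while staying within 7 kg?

The ratio ordering already packs tightly: satellite beacon + bear canister + rain jacket, 7 kg, 234.
Nothing else within 7 kg beats 234.

234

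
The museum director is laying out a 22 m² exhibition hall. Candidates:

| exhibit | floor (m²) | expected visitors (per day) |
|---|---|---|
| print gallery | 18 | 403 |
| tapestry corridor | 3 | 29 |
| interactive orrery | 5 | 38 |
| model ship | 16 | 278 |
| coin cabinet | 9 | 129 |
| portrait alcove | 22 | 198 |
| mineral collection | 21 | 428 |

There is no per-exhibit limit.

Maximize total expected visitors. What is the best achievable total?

Print gallery + tapestry corridor uses 21 of the 22 m² and totals 432.
No other feasible combination exceeds 432.

432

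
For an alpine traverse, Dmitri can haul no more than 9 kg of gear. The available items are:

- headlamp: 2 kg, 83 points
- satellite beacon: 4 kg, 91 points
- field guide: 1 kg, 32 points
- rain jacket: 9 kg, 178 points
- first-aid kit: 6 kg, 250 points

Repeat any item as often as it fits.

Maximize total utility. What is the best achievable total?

365

Best packing: headlamp + field guide + first-aid kit — 9 kg, 365 total.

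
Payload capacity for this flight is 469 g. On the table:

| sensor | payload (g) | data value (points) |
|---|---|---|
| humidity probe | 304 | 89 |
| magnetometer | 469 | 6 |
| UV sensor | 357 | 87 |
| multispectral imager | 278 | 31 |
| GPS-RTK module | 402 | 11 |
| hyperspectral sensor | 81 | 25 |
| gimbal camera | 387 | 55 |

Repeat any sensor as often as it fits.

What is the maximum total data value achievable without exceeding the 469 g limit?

139

A density-first pass picks 5×hyperspectral sensor — 125 at 405 g.
Dropping 3×hyperspectral sensor frees 243 g; slotting in humidity probe (304 g) lifts the total to 139 at 466 g.
That's the maximum — no swap from here does better than 139.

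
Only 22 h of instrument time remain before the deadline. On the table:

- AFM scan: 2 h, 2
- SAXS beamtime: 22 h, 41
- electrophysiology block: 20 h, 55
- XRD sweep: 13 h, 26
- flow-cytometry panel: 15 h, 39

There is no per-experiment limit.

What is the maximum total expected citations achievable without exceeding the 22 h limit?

The ratio ordering already packs tightly: AFM scan + electrophysiology block, 22 h, 57.
No other feasible combination exceeds 57.

57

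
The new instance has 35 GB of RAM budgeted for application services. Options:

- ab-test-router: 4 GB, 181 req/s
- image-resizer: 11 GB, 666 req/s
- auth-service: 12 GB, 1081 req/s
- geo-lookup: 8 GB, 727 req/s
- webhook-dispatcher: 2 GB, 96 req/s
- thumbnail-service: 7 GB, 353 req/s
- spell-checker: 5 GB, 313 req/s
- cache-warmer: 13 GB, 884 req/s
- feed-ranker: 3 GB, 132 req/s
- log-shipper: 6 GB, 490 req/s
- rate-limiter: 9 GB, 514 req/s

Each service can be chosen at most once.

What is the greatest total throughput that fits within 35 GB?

Ranking by ratio (throughput/GB): geo-lookup 90.88, auth-service 90.08, log-shipper 81.67, cache-warmer 68.00.
Greedy by ratio would take auth-service + geo-lookup + webhook-dispatcher + spell-checker + log-shipper: 33 GB used, total 2707.
The 7 GB tied up in webhook-dispatcher and spell-checker is better spent on rate-limiter — total rises to 2812 (35 GB).

2812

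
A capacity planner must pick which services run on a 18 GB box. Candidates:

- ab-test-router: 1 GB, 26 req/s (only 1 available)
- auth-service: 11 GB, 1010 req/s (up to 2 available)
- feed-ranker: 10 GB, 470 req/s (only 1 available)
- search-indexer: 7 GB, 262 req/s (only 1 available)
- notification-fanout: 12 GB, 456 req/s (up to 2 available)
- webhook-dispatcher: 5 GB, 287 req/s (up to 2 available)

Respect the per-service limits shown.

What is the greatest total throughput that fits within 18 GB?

The ratio ordering already packs tightly: ab-test-router + auth-service + webhook-dispatcher, 17 GB, 1323.
Nothing else within 18 GB beats 1323.

1323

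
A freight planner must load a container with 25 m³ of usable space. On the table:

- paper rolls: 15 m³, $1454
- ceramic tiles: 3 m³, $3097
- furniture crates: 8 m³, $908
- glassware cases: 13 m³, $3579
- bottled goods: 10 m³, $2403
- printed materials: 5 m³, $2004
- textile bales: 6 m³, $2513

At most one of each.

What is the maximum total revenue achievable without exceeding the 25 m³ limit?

Density check — ceramic tiles 1032.33, textile bales 418.83, printed materials 400.80 are the best per m³.
Taking ceramic tiles + bottled goods + printed materials + textile bales: 24 m³ used, 10017 in revenue.
That's the maximum — no swap from here does better than 10017.

10017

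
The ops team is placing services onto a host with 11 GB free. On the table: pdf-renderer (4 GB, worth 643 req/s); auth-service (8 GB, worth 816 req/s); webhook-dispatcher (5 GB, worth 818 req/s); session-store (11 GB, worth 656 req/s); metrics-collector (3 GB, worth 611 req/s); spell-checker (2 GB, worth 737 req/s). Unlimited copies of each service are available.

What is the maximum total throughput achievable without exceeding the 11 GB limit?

Taking 5×spell-checker: 10 GB used, 3685 in throughput.
Nothing else within 11 GB beats 3685.

3685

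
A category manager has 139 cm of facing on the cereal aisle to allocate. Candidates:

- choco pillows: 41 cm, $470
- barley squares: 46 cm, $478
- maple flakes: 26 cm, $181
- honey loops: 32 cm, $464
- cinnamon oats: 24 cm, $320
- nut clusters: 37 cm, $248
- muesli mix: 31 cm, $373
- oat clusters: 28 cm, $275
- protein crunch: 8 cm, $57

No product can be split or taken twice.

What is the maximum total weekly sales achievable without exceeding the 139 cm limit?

Choco pillows + honey loops + cinnamon oats + muesli mix + protein crunch uses 136 of the 139 cm and totals 1684.
An exhaustive check of the 512 subsets confirms 1684.

1684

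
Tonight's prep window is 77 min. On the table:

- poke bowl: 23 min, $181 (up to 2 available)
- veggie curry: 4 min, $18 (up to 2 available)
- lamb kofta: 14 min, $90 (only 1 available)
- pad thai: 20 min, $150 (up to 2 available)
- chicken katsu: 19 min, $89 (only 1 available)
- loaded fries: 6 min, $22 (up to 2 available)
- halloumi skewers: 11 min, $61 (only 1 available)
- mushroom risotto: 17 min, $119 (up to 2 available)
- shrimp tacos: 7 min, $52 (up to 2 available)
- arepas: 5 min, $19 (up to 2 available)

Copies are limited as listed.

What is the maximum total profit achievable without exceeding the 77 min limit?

585

A density-first pass picks 2×poke bowl + veggie curry + pad thai + shrimp tacos — 582 at 77 min.
The 24 min tied up in veggie curry and pad thai is better spent on mushroom risotto + shrimp tacos — total rises to 585 (77 min).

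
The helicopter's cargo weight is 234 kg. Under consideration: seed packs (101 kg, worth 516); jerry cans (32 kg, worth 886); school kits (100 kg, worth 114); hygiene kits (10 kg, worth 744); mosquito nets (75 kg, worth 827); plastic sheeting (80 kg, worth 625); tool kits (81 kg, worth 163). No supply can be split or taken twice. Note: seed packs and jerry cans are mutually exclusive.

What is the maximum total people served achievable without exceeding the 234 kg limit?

3082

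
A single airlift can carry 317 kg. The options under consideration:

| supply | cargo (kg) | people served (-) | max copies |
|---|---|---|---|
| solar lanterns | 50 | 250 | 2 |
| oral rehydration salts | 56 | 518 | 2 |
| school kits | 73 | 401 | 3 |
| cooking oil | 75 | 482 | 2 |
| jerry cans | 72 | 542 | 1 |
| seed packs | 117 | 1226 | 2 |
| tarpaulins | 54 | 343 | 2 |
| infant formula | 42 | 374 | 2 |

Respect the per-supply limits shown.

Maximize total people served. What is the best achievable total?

By people served per kg: seed packs 10.48, oral rehydration salts 9.25, infant formula 8.90, jerry cans 7.53 lead.
Filling by ratio: oral rehydration salts + 2×seed packs for 2970, with 27 kg left unused.
Replace seed packs with oral rehydration salts + 2×infant formula: the trade gains 40 net, giving 3010 at 313 kg.
Every other selection either busts 317 kg or exceeds an availability limit or fails to beat 3010.

3010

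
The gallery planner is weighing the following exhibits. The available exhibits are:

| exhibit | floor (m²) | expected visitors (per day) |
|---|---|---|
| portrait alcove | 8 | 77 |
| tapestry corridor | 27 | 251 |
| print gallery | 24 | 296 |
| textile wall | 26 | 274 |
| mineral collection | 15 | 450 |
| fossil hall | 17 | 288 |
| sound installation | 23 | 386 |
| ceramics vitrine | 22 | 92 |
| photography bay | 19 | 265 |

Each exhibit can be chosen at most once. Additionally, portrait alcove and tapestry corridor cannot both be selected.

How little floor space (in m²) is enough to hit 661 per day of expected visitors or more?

32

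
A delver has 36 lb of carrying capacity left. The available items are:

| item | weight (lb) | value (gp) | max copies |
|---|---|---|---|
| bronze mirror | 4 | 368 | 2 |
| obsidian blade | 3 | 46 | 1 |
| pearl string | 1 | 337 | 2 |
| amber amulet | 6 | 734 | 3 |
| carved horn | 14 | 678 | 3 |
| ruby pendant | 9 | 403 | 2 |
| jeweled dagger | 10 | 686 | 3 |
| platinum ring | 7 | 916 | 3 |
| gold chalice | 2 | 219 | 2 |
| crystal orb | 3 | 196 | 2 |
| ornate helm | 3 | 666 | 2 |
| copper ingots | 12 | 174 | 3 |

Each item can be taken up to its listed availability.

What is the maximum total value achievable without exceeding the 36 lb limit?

Greedy by ratio would take 2×pearl string + amber amulet + 3×platinum ring + 2×ornate helm: 35 lb used, total 5488.
Dropping platinum ring frees 7 lb; slotting in amber amulet + gold chalice (8 lb) lifts the total to 5525 at 36 lb.
That's the maximum — no swap from here does better than 5525.

5525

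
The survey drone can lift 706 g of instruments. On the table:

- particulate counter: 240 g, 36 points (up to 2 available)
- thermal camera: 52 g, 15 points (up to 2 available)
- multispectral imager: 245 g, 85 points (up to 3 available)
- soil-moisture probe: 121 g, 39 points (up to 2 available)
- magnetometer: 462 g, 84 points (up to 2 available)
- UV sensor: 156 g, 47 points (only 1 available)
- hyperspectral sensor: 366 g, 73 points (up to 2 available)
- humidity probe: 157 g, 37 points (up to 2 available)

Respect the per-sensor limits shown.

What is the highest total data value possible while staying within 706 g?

By data value per g: multispectral imager 0.35, soil-moisture probe 0.32, UV sensor 0.30, thermal camera 0.29 lead.
Greedy by ratio would take thermal camera + 2×multispectral imager + soil-moisture probe: 663 g used, total 224.
Replace soil-moisture probe with UV sensor: the trade gains 8 net, giving 232 at 698 g.
No other feasible combination exceeds 232.

232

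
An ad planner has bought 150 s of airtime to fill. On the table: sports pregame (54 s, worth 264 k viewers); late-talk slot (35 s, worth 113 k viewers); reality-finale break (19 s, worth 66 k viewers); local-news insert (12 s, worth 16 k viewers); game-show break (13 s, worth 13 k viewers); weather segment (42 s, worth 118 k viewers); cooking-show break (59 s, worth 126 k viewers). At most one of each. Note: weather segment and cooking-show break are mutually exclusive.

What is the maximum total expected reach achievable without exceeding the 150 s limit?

561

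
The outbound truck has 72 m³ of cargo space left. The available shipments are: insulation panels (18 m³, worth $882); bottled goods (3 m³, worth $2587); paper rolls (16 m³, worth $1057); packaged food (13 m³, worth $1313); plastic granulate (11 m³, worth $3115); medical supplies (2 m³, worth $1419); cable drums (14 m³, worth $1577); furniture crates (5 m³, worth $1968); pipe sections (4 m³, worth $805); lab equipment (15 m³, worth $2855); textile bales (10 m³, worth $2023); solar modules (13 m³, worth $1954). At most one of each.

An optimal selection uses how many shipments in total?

8

Optimal total is 17234.
One optimal bundle: bottled goods + packaged food + plastic granulate + medical supplies + furniture crates + lab equipment + textile bales + solar modules (72 m³).
All optima have 8 shipments.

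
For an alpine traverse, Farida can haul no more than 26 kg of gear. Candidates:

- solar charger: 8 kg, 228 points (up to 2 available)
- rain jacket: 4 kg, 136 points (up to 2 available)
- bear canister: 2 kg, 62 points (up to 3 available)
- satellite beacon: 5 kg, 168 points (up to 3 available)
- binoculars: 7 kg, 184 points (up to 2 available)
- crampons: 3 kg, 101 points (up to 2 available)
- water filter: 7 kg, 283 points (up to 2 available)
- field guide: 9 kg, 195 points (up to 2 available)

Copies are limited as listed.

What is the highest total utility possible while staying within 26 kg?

971

Filling by ratio: 2×rain jacket + crampons + 2×water filter for 939, with 1 kg left unused.
Dropping rain jacket frees 4 kg; slotting in satellite beacon (5 kg) lifts the total to 971 at 26 kg.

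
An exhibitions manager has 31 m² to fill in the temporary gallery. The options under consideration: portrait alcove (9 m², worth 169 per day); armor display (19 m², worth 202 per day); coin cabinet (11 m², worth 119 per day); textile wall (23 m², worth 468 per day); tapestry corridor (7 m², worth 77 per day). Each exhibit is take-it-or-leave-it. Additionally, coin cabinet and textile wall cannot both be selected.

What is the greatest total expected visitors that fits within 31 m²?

545

The ratio ordering already packs tightly: textile wall + tapestry corridor, 30 m², 545.
That's the maximum — no feasible swap from here does better than 545.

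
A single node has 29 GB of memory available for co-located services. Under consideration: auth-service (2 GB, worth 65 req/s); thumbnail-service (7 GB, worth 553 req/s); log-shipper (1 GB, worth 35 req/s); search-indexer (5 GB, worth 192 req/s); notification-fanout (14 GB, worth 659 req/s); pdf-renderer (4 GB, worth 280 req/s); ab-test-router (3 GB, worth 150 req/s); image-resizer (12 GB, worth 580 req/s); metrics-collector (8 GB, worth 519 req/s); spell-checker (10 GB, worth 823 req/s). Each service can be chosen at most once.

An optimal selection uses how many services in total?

4

Best achievable throughput is 2175.
thumbnail-service + pdf-renderer + metrics-collector + spell-checker hits 2175 at 29 GB.
All optima have 4 services.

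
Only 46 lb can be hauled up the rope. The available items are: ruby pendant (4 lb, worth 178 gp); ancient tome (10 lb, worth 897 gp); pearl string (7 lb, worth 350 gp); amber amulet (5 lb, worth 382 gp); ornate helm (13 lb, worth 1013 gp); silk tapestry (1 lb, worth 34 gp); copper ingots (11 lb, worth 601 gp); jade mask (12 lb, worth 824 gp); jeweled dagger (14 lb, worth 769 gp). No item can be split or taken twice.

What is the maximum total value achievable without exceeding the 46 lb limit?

Filling by ratio: ruby pendant + ancient tome + amber amulet + ornate helm + silk tapestry + jade mask for 3328, with 1 lb left unused.
Dropping ruby pendant and amber amulet and silk tapestry frees 10 lb; slotting in copper ingots (11 lb) lifts the total to 3335 at 46 lb.

3335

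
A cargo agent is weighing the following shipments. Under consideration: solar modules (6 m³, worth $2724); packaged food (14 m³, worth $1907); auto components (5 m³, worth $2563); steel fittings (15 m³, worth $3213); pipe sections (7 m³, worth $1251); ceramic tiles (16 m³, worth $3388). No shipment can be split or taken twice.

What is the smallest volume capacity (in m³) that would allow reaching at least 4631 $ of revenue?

Minimise m³ subject to total revenue ≥ 4631.
solar modules + auto components reaches 5287 using 11 m³.
Below 11 m³ the best achievable stays under 4631.

11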